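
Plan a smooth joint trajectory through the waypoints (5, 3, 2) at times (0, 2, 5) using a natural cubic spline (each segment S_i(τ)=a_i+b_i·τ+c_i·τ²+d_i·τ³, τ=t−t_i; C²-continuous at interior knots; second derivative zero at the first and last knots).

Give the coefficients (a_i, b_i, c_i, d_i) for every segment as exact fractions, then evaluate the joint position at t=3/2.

  seg 0: a=5 b=-17/15 c=0 d=1/30
  seg 1: a=3 b=-11/15 c=1/5 d=-1/45
S(3/2) = 273/80

Δ: Δ0=-1, Δ1=-1/3
row 1: diag=10, rhs=4; c'=3/10, d'=2/5
back: M1=2/5
M: M0=0, M1=2/5, M2=0
seg 0: a=5, c=M0/2=0, d=(M1−M0)/(6·2)=1/30, b=Δ0−h0·(2M0+M1)/6=-17/15
seg 1: a=3, c=M1/2=1/5, d=(M2−M1)/(6·3)=-1/45, b=Δ1−h1·(2M1+M2)/6=-11/15
t_q=3/2 → seg 0, τ=3/2; S=5+-17/15·τ+0·τ²+1/30·τ³=273/80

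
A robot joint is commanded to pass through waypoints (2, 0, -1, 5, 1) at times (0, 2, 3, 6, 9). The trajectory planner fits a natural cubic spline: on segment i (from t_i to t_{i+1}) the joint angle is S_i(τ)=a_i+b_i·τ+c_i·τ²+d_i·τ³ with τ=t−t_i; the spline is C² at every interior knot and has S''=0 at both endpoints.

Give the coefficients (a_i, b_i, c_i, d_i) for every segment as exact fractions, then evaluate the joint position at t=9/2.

  seg 0: a=2 b=-209/255 c=0 d=-23/510
  seg 1: a=0 b=-347/255 c=-23/85 d=161/255
  seg 2: a=-1 b=-2/255 c=138/85 d=-146/459
  seg 3: a=5 b=292/255 c=-316/255 d=316/2295
S(9/2) = 533/340

Δ: Δ0=-1, Δ1=-1, Δ2=2, Δ3=-4/3
row 1: diag=6, rhs=0; c'=1/6, d'=0
row 2: denom=8−1·1/6=47/6; d'=(18−1·0)/(47/6)=108/47
row 3: denom=12−3·18/47=510/47; d'=(-20−3·108/47)/(510/47)=-632/255
back: M3=-632/255
back: M2=108/47−18/47·-632/255=276/85
back: M1=0−1/6·276/85=-46/85
M: M0=0, M1=-46/85, M2=276/85, M3=-632/255, M4=0
seg 0: a=2, c=M0/2=0, d=(M1−M0)/(6·2)=-23/510, b=Δ0−h0·(2M0+M1)/6=-209/255
seg 1: a=0, c=M1/2=-23/85, d=(M2−M1)/(6·1)=161/255, b=Δ1−h1·(2M1+M2)/6=-347/255
seg 2: a=-1, c=M2/2=138/85, d=(M3−M2)/(6·3)=-146/459, b=Δ2−h2·(2M2+M3)/6=-2/255
seg 3: a=5, c=M3/2=-316/255, d=(M4−M3)/(6·3)=316/2295, b=Δ3−h3·(2M3+M4)/6=292/255
t_q=9/2 → seg 2, τ=3/2; S=-1+-2/255·τ+138/85·τ²+-146/459·τ³=533/340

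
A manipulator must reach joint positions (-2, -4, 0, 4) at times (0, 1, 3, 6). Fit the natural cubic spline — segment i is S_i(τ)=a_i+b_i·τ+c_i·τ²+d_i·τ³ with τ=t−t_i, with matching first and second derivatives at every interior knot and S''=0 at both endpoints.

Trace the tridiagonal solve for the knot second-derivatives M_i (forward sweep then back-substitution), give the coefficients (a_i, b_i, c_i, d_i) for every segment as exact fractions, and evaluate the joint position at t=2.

Δ: Δ0=-2, Δ1=2, Δ2=4/3
row 1: diag=6, rhs=24; c'=1/3, d'=4
row 2: denom=10−2·1/3=28/3; d'=(-4−2·4)/(28/3)=-9/7
back: M2=-9/7
back: M1=4−1/3·-9/7=31/7
M: M0=0, M1=31/7, M2=-9/7, M3=0
seg 0: a=-2, c=M0/2=0, d=(M1−M0)/(6·1)=31/42, b=Δ0−h0·(2M0+M1)/6=-115/42
seg 1: a=-4, c=M1/2=31/14, d=(M2−M1)/(6·2)=-10/21, b=Δ1−h1·(2M1+M2)/6=-11/21
seg 2: a=0, c=M2/2=-9/14, d=(M3−M2)/(6·3)=1/14, b=Δ2−h2·(2M2+M3)/6=55/21
t_q=2 → seg 1, τ=1; S=-4+-11/21·τ+31/14·τ²+-10/21·τ³=-39/14

  seg 0: a=-2 b=-115/42 c=0 d=31/42
  seg 1: a=-4 b=-11/21 c=31/14 d=-10/21
  seg 2: a=0 b=55/21 c=-9/14 d=1/14
S(2) = -39/14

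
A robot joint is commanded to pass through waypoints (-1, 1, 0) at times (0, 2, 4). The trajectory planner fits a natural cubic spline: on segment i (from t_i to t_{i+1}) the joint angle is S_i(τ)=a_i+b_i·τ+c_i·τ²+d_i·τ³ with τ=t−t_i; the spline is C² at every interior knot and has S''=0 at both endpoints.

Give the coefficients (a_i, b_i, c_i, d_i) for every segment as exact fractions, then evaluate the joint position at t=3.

Δ: Δ0=1, Δ1=-1/2
row 1: diag=8, rhs=-9; c'=1/4, d'=-9/8
back: M1=-9/8
M: M0=0, M1=-9/8, M2=0
seg 0: a=-1, c=M0/2=0, d=(M1−M0)/(6·2)=-3/32, b=Δ0−h0·(2M0+M1)/6=11/8
seg 1: a=1, c=M1/2=-9/16, d=(M2−M1)/(6·2)=3/32, b=Δ1−h1·(2M1+M2)/6=1/4
t_q=3 → seg 1, τ=1; S=1+1/4·τ+-9/16·τ²+3/32·τ³=25/32

  seg 0: a=-1 b=11/8 c=0 d=-3/32
  seg 1: a=1 b=1/4 c=-9/16 d=3/32
S(3) = 25/32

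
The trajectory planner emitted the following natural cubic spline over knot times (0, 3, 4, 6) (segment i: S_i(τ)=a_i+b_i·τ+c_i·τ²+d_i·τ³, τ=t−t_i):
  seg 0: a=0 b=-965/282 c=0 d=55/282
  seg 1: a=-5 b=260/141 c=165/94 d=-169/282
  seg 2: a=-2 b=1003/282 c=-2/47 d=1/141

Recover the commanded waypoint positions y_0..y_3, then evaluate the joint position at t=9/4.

y_0=0 y_1=-5 y_2=-2 y_3=5
S(9/4) = -32955/6016

y_0 = S_0(0) = a_0 = 0
y_1 = S_1(0) = a_1 = -5
y_2 = S_2(0) = a_2 = -2
y_3 = S_2(2) = 5
t_q=9/4 is in segment 0 (τ=9/4); S_0(τ)=-32955/6016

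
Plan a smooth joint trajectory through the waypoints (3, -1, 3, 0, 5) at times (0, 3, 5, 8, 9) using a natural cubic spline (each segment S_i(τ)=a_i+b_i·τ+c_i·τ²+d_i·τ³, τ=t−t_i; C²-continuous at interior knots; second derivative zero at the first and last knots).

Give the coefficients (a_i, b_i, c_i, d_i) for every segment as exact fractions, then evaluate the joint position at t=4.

  seg 0: a=3 b=-311/113 c=0 d=481/3051
  seg 1: a=-1 b=170/113 c=481/339 d=-397/678
  seg 2: a=3 b=52/339 c=-710/339 d=1739/3051
  seg 3: a=0 b=1009/339 c=343/113 d=-343/339
S(4) = 907/678

Δ: Δ0=-4/3, Δ1=2, Δ2=-1, Δ3=5
row 1: diag=10, rhs=20; c'=1/5, d'=2
row 2: denom=10−2·1/5=48/5; d'=(-18−2·2)/(48/5)=-55/24
row 3: denom=8−3·5/16=113/16; d'=(36−3·-55/24)/(113/16)=686/113
back: M3=686/113
back: M2=-55/24−5/16·686/113=-1420/339
back: M1=2−1/5·-1420/339=962/339
M: M0=0, M1=962/339, M2=-1420/339, M3=686/113, M4=0
seg 0: a=3, c=M0/2=0, d=(M1−M0)/(6·3)=481/3051, b=Δ0−h0·(2M0+M1)/6=-311/113
seg 1: a=-1, c=M1/2=481/339, d=(M2−M1)/(6·2)=-397/678, b=Δ1−h1·(2M1+M2)/6=170/113
seg 2: a=3, c=M2/2=-710/339, d=(M3−M2)/(6·3)=1739/3051, b=Δ2−h2·(2M2+M3)/6=52/339
seg 3: a=0, c=M3/2=343/113, d=(M4−M3)/(6·1)=-343/339, b=Δ3−h3·(2M3+M4)/6=1009/339
t_q=4 → seg 1, τ=1; S=-1+170/113·τ+481/339·τ²+-397/678·τ³=907/678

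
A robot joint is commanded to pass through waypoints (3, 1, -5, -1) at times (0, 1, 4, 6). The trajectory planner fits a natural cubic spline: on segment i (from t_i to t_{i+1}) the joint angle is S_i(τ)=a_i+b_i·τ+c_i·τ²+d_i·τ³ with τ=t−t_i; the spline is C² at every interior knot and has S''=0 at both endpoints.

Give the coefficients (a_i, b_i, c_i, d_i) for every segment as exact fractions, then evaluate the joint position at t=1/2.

Δ: Δ0=-2, Δ1=-2, Δ2=2
row 1: diag=8, rhs=0; c'=3/8, d'=0
row 2: denom=10−3·3/8=71/8; d'=(24−3·0)/(71/8)=192/71
back: M2=192/71
back: M1=0−3/8·192/71=-72/71
M: M0=0, M1=-72/71, M2=192/71, M3=0
seg 0: a=3, c=M0/2=0, d=(M1−M0)/(6·1)=-12/71, b=Δ0−h0·(2M0+M1)/6=-130/71
seg 1: a=1, c=M1/2=-36/71, d=(M2−M1)/(6·3)=44/213, b=Δ1−h1·(2M1+M2)/6=-166/71
seg 2: a=-5, c=M2/2=96/71, d=(M3−M2)/(6·2)=-16/71, b=Δ2−h2·(2M2+M3)/6=14/71
t_q=1/2 → seg 0, τ=1/2; S=3+-130/71·τ+0·τ²+-12/71·τ³=293/142

  seg 0: a=3 b=-130/71 c=0 d=-12/71
  seg 1: a=1 b=-166/71 c=-36/71 d=44/213
  seg 2: a=-5 b=14/71 c=96/71 d=-16/71
S(1/2) = 293/142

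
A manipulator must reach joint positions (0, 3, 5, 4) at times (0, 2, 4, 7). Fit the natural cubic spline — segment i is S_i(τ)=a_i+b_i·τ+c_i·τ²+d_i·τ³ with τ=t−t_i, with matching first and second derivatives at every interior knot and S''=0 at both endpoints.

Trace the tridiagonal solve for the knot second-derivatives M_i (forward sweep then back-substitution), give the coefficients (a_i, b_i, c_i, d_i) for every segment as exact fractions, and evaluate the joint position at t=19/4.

Δ: Δ0=3/2, Δ1=1, Δ2=-1/3
row 1: diag=8, rhs=-3; c'=1/4, d'=-3/8
row 2: denom=10−2·1/4=19/2; d'=(-8−2·-3/8)/(19/2)=-29/38
back: M2=-29/38
back: M1=-3/8−1/4·-29/38=-7/38
M: M0=0, M1=-7/38, M2=-29/38, M3=0
seg 0: a=0, c=M0/2=0, d=(M1−M0)/(6·2)=-7/456, b=Δ0−h0·(2M0+M1)/6=89/57
seg 1: a=3, c=M1/2=-7/76, d=(M2−M1)/(6·2)=-11/228, b=Δ1−h1·(2M1+M2)/6=157/114
seg 2: a=5, c=M2/2=-29/76, d=(M3−M2)/(6·3)=29/684, b=Δ2−h2·(2M2+M3)/6=49/114
t_q=19/4 → seg 2, τ=3/4; S=5+49/114·τ+-29/76·τ²+29/684·τ³=24931/4864

  seg 0: a=0 b=89/57 c=0 d=-7/456
  seg 1: a=3 b=157/114 c=-7/76 d=-11/228
  seg 2: a=5 b=49/114 c=-29/76 d=29/684
S(19/4) = 24931/4864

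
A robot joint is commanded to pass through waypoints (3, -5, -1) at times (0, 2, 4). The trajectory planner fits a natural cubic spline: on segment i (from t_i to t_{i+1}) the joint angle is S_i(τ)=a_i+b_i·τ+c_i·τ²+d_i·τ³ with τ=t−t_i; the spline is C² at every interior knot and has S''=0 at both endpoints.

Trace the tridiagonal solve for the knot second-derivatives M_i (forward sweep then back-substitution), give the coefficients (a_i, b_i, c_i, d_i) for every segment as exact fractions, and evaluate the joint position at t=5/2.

Δ: Δ0=-4, Δ1=2
row 1: diag=8, rhs=36; c'=1/4, d'=9/2
back: M1=9/2
M: M0=0, M1=9/2, M2=0
seg 0: a=3, c=M0/2=0, d=(M1−M0)/(6·2)=3/8, b=Δ0−h0·(2M0+M1)/6=-11/2
seg 1: a=-5, c=M1/2=9/4, d=(M2−M1)/(6·2)=-3/8, b=Δ1−h1·(2M1+M2)/6=-1
t_q=5/2 → seg 1, τ=1/2; S=-5+-1·τ+9/4·τ²+-3/8·τ³=-319/64

  seg 0: a=3 b=-11/2 c=0 d=3/8
  seg 1: a=-5 b=-1 c=9/4 d=-3/8
S(5/2) = -319/64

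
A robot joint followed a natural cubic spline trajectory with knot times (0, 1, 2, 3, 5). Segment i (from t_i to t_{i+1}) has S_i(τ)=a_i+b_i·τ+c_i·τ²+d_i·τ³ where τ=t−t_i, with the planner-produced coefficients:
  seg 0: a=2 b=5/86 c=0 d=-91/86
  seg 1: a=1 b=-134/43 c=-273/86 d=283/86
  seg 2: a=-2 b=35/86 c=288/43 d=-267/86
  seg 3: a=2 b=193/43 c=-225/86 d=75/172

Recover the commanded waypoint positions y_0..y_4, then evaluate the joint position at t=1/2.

y_0=2 y_1=1 y_2=-2 y_3=2 y_4=4
S(1/2) = 1305/688

y_0 = S_0(0) = a_0 = 2
y_1 = S_1(0) = a_1 = 1
y_2 = S_2(0) = a_2 = -2
y_3 = S_3(0) = a_3 = 2
y_4 = S_3(2) = 4
t_q=1/2 is in segment 0 (τ=1/2); S_0(τ)=1305/688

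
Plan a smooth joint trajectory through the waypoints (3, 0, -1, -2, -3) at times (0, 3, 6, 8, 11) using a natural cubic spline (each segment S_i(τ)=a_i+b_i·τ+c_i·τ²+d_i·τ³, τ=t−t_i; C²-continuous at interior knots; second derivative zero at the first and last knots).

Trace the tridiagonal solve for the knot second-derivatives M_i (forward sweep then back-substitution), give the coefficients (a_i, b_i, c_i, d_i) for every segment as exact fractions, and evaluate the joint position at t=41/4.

Δ: Δ0=-1, Δ1=-1/3, Δ2=-1/2, Δ3=-1/3
row 1: diag=12, rhs=4; c'=1/4, d'=1/3
row 2: denom=10−3·1/4=37/4; d'=(-1−3·1/3)/(37/4)=-8/37
row 3: denom=10−2·8/37=354/37; d'=(1−2·-8/37)/(354/37)=53/354
back: M3=53/354
back: M2=-8/37−8/37·53/354=-44/177
back: M1=1/3−1/4·-44/177=70/177
M: M0=0, M1=70/177, M2=-44/177, M3=53/354, M4=0
seg 0: a=3, c=M0/2=0, d=(M1−M0)/(6·3)=35/1593, b=Δ0−h0·(2M0+M1)/6=-212/177
seg 1: a=0, c=M1/2=35/177, d=(M2−M1)/(6·3)=-19/531, b=Δ1−h1·(2M1+M2)/6=-107/177
seg 2: a=-1, c=M2/2=-22/177, d=(M3−M2)/(6·2)=47/1416, b=Δ2−h2·(2M2+M3)/6=-68/177
seg 3: a=-2, c=M3/2=53/708, d=(M4−M3)/(6·3)=-53/6372, b=Δ3−h3·(2M3+M4)/6=-57/118
t_q=41/4 → seg 3, τ=9/4; S=-2+-57/118·τ+53/708·τ²+-53/6372·τ³=-42331/15104

  seg 0: a=3 b=-212/177 c=0 d=35/1593
  seg 1: a=0 b=-107/177 c=35/177 d=-19/531
  seg 2: a=-1 b=-68/177 c=-22/177 d=47/1416
  seg 3: a=-2 b=-57/118 c=53/708 d=-53/6372
S(41/4) = -42331/15104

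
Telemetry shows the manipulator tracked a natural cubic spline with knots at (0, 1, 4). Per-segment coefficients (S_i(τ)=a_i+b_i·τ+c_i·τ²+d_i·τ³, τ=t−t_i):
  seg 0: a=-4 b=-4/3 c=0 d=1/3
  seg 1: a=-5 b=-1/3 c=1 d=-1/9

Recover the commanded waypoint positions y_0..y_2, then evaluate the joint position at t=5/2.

y_0=-4 y_1=-5 y_2=0
S(5/2) = -29/8

y_0 = S_0(0) = a_0 = -4
y_1 = S_1(0) = a_1 = -5
y_2 = S_1(3) = 0
t_q=5/2 is in segment 1 (τ=3/2); S_1(τ)=-29/8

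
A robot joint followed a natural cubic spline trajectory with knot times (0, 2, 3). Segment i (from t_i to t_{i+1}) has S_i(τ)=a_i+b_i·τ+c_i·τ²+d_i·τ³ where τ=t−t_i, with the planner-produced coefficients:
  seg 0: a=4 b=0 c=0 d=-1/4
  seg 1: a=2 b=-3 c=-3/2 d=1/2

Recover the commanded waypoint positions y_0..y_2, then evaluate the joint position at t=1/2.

y_0=4 y_1=2 y_2=-2
S(1/2) = 127/32

y_0 = S_0(0) = a_0 = 4
y_1 = S_1(0) = a_1 = 2
y_2 = S_1(1) = -2
t_q=1/2 is in segment 0 (τ=1/2); S_0(τ)=127/32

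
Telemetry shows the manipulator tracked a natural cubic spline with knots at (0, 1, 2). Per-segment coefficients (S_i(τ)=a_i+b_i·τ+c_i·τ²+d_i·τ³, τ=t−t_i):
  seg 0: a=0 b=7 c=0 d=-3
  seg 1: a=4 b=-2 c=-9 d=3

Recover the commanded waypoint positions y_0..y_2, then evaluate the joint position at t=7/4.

y_0=0 y_1=4 y_2=-4
S(7/4) = -83/64

y_0 = S_0(0) = a_0 = 0
y_1 = S_1(0) = a_1 = 4
y_2 = S_1(1) = -4
t_q=7/4 is in segment 1 (τ=3/4); S_1(τ)=-83/64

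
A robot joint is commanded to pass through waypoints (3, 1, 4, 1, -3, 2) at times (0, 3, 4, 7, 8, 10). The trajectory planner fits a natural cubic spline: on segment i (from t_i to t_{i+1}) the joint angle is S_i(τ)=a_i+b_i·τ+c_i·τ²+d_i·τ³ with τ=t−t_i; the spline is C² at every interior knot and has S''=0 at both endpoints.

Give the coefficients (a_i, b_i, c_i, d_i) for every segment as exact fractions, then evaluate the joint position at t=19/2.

  seg 0: a=3 b=-11143/5058 c=0 d=7771/45522
  seg 1: a=1 b=6085/2529 c=7771/5058 d=-1589/1686
  seg 2: a=4 b=13411/5058 c=-3265/2529 d=1121/45522
  seg 3: a=1 b=-11203/2529 c=-601/562 d=7583/5058
  seg 4: a=-3 b=-10475/5058 c=2890/843 d=-1445/2529
S(19/2) = -2167/6744

Δ: Δ0=-2/3, Δ1=3, Δ2=-1, Δ3=-4, Δ4=5/2
row 1: diag=8, rhs=22; c'=1/8, d'=11/4
row 2: denom=8−1·1/8=63/8; d'=(-24−1·11/4)/(63/8)=-214/63
row 3: denom=8−3·8/21=48/7; d'=(-18−3·-214/63)/(48/7)=-41/36
row 4: denom=6−1·7/48=281/48; d'=(39−1·-41/36)/(281/48)=5780/843
back: M4=5780/843
back: M3=-41/36−7/48·5780/843=-601/281
back: M2=-214/63−8/21·-601/281=-6530/2529
back: M1=11/4−1/8·-6530/2529=7771/2529
M: M0=0, M1=7771/2529, M2=-6530/2529, M3=-601/281, M4=5780/843, M5=0
seg 0: a=3, c=M0/2=0, d=(M1−M0)/(6·3)=7771/45522, b=Δ0−h0·(2M0+M1)/6=-11143/5058
seg 1: a=1, c=M1/2=7771/5058, d=(M2−M1)/(6·1)=-1589/1686, b=Δ1−h1·(2M1+M2)/6=6085/2529
seg 2: a=4, c=M2/2=-3265/2529, d=(M3−M2)/(6·3)=1121/45522, b=Δ2−h2·(2M2+M3)/6=13411/5058
seg 3: a=1, c=M3/2=-601/562, d=(M4−M3)/(6·1)=7583/5058, b=Δ3−h3·(2M3+M4)/6=-11203/2529
seg 4: a=-3, c=M4/2=2890/843, d=(M5−M4)/(6·2)=-1445/2529, b=Δ4−h4·(2M4+M5)/6=-10475/5058
t_q=19/2 → seg 4, τ=3/2; S=-3+-10475/5058·τ+2890/843·τ²+-1445/2529·τ³=-2167/6744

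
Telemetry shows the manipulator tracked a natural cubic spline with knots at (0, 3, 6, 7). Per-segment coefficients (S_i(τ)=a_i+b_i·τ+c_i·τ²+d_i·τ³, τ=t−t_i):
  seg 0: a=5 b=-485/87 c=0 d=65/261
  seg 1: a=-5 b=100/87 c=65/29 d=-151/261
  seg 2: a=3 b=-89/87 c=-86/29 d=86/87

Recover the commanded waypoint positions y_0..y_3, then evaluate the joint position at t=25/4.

y_0=5 y_1=-5 y_2=3 y_3=0
S(25/4) = 2389/928

y_0 = S_0(0) = a_0 = 5
y_1 = S_1(0) = a_1 = -5
y_2 = S_2(0) = a_2 = 3
y_3 = S_2(1) = 0
t_q=25/4 is in segment 2 (τ=1/4); S_2(τ)=2389/928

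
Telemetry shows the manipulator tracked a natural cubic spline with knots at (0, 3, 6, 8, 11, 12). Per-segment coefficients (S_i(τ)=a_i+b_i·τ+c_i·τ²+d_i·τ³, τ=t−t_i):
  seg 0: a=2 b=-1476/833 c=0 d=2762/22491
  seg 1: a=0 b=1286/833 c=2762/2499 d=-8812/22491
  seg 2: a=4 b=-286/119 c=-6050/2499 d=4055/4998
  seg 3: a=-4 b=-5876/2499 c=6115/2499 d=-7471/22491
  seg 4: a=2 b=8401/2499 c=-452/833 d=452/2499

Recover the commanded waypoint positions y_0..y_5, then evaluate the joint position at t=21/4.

y_0=2 y_1=0 y_2=4 y_3=-4 y_4=2 y_5=5
S(21/4) = 61389/13328

y_0 = S_0(0) = a_0 = 2
y_1 = S_1(0) = a_1 = 0
y_2 = S_2(0) = a_2 = 4
y_3 = S_3(0) = a_3 = -4
y_4 = S_4(0) = a_4 = 2
y_5 = S_4(1) = 5
t_q=21/4 is in segment 1 (τ=9/4); S_1(τ)=61389/13328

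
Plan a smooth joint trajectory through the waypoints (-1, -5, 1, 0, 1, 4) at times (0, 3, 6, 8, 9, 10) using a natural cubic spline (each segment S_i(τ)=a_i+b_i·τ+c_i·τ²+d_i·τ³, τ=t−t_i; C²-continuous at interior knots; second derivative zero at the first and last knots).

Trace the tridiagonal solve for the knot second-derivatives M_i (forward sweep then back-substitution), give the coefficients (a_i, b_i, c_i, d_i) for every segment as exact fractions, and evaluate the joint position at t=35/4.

  seg 0: a=-1 b=-11755/4722 c=0 d=5459/42498
  seg 1: a=-5 b=2311/2361 c=5459/4722 d=-11555/42498
  seg 2: a=1 b=2711/4722 c=-1016/787 d=890/2361
  seg 3: a=0 b=-313/4722 c=764/787 d=451/4722
  seg 4: a=1 b=5104/2361 c=1979/1574 d=-1979/4722
S(35/4) = 54059/100736

Δ: Δ0=-4/3, Δ1=2, Δ2=-1/2, Δ3=1, Δ4=3
row 1: diag=12, rhs=20; c'=1/4, d'=5/3
row 2: denom=10−3·1/4=37/4; d'=(-15−3·5/3)/(37/4)=-80/37
row 3: denom=6−2·8/37=206/37; d'=(9−2·-80/37)/(206/37)=493/206
row 4: denom=4−1·37/206=787/206; d'=(12−1·493/206)/(787/206)=1979/787
back: M4=1979/787
back: M3=493/206−37/206·1979/787=1528/787
back: M2=-80/37−8/37·1528/787=-2032/787
back: M1=5/3−1/4·-2032/787=5459/2361
M: M0=0, M1=5459/2361, M2=-2032/787, M3=1528/787, M4=1979/787, M5=0
seg 0: a=-1, c=M0/2=0, d=(M1−M0)/(6·3)=5459/42498, b=Δ0−h0·(2M0+M1)/6=-11755/4722
seg 1: a=-5, c=M1/2=5459/4722, d=(M2−M1)/(6·3)=-11555/42498, b=Δ1−h1·(2M1+M2)/6=2311/2361
seg 2: a=1, c=M2/2=-1016/787, d=(M3−M2)/(6·2)=890/2361, b=Δ2−h2·(2M2+M3)/6=2711/4722
seg 3: a=0, c=M3/2=764/787, d=(M4−M3)/(6·1)=451/4722, b=Δ3−h3·(2M3+M4)/6=-313/4722
seg 4: a=1, c=M4/2=1979/1574, d=(M5−M4)/(6·1)=-1979/4722, b=Δ4−h4·(2M4+M5)/6=5104/2361
t_q=35/4 → seg 3, τ=3/4; S=0+-313/4722·τ+764/787·τ²+451/4722·τ³=54059/100736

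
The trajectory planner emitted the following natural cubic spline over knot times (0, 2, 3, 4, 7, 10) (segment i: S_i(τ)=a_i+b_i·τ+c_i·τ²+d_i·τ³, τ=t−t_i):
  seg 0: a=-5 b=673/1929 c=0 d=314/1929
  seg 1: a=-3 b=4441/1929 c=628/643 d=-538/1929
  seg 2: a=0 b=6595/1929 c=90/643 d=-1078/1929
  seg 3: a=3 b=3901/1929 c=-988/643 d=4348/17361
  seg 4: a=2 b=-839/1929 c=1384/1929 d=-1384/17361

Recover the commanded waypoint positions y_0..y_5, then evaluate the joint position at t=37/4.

y_0=-5 y_1=-3 y_2=0 y_3=3 y_4=2 y_5=5
S(37/4) = 19267/5144

y_0 = S_0(0) = a_0 = -5
y_1 = S_1(0) = a_1 = -3
y_2 = S_2(0) = a_2 = 0
y_3 = S_3(0) = a_3 = 3
y_4 = S_4(0) = a_4 = 2
y_5 = S_4(3) = 5
t_q=37/4 is in segment 4 (τ=9/4); S_4(τ)=19267/5144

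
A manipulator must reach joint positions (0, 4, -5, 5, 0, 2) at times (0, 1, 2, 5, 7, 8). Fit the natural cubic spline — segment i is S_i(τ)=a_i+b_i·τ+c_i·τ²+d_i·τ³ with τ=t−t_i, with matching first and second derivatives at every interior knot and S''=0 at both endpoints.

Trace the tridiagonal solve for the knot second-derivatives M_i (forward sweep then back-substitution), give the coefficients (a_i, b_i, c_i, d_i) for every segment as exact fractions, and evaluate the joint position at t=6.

Δ: Δ0=4, Δ1=-9, Δ2=10/3, Δ3=-5/2, Δ4=2
row 1: diag=4, rhs=-78; c'=1/4, d'=-39/2
row 2: denom=8−1·1/4=31/4; d'=(74−1·-39/2)/(31/4)=374/31
row 3: denom=10−3·12/31=274/31; d'=(-35−3·374/31)/(274/31)=-2207/274
row 4: denom=6−2·31/137=760/137; d'=(27−2·-2207/274)/(760/137)=2953/380
back: M4=2953/380
back: M3=-2207/274−31/137·2953/380=-3729/380
back: M2=374/31−12/31·-3729/380=1507/95
back: M1=-39/2−1/4·1507/95=-8917/380
M: M0=0, M1=-8917/380, M2=1507/95, M3=-3729/380, M4=2953/380, M5=0
seg 0: a=0, c=M0/2=0, d=(M1−M0)/(6·1)=-8917/2280, b=Δ0−h0·(2M0+M1)/6=18037/2280
seg 1: a=4, c=M1/2=-8917/760, d=(M2−M1)/(6·1)=2989/456, b=Δ1−h1·(2M1+M2)/6=-4357/1140
seg 2: a=-5, c=M2/2=1507/190, d=(M3−M2)/(6·3)=-9757/6840, b=Δ2−h2·(2M2+M3)/6=-17381/2280
seg 3: a=5, c=M3/2=-3729/760, d=(M4−M3)/(6·2)=3341/2280, b=Δ3−h3·(2M3+M4)/6=331/228
seg 4: a=0, c=M4/2=2953/760, d=(M5−M4)/(6·1)=-2953/2280, b=Δ4−h4·(2M4+M5)/6=-673/1140
t_q=6 → seg 3, τ=1; S=5+331/228·τ+-3729/760·τ²+3341/2280·τ³=286/95

  seg 0: a=0 b=18037/2280 c=0 d=-8917/2280
  seg 1: a=4 b=-4357/1140 c=-8917/760 d=2989/456
  seg 2: a=-5 b=-17381/2280 c=1507/190 d=-9757/6840
  seg 3: a=5 b=331/228 c=-3729/760 d=3341/2280
  seg 4: a=0 b=-673/1140 c=2953/760 d=-2953/2280
S(6) = 286/95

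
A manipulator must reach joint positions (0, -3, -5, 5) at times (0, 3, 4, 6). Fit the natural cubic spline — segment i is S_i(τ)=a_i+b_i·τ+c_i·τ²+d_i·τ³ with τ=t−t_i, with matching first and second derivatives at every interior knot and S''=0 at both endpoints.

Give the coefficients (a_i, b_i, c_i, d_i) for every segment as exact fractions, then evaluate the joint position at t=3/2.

  seg 0: a=0 b=-8/47 c=0 d=-13/141
  seg 1: a=-3 b=-125/47 c=-39/47 d=70/47
  seg 2: a=-5 b=7/47 c=171/47 d=-57/94
S(3/2) = -213/376

Δ: Δ0=-1, Δ1=-2, Δ2=5
row 1: diag=8, rhs=-6; c'=1/8, d'=-3/4
row 2: denom=6−1·1/8=47/8; d'=(42−1·-3/4)/(47/8)=342/47
back: M2=342/47
back: M1=-3/4−1/8·342/47=-78/47
M: M0=0, M1=-78/47, M2=342/47, M3=0
seg 0: a=0, c=M0/2=0, d=(M1−M0)/(6·3)=-13/141, b=Δ0−h0·(2M0+M1)/6=-8/47
seg 1: a=-3, c=M1/2=-39/47, d=(M2−M1)/(6·1)=70/47, b=Δ1−h1·(2M1+M2)/6=-125/47
seg 2: a=-5, c=M2/2=171/47, d=(M3−M2)/(6·2)=-57/94, b=Δ2−h2·(2M2+M3)/6=7/47
t_q=3/2 → seg 0, τ=3/2; S=0+-8/47·τ+0·τ²+-13/141·τ³=-213/376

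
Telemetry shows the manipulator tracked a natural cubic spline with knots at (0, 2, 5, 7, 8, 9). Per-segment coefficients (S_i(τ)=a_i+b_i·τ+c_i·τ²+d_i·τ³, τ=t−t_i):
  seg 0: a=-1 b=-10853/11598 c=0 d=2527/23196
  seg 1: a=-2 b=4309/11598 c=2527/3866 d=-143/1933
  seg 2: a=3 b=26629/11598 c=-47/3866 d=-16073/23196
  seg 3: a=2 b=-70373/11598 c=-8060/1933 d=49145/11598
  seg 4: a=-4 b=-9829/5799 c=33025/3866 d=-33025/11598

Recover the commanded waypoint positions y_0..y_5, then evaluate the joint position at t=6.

y_0 = S_0(0) = a_0 = -1
y_1 = S_1(0) = a_1 = -2
y_2 = S_2(0) = a_2 = 3
y_3 = S_3(0) = a_3 = 2
y_4 = S_4(0) = a_4 = -4
y_5 = S_4(1) = 0
t_q=6 is in segment 2 (τ=1); S_2(τ)=35497/7732

y_0=-1 y_1=-2 y_2=3 y_3=2 y_4=-4 y_5=0
S(6) = 35497/7732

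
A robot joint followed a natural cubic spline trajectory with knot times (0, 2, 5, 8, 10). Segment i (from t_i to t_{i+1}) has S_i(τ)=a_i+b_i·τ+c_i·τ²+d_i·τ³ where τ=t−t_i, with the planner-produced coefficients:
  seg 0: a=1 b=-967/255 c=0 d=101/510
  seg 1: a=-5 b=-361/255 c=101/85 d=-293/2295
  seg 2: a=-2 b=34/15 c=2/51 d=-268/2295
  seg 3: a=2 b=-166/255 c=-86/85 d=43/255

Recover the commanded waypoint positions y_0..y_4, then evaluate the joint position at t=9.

y_0=1 y_1=-5 y_2=-2 y_3=2 y_4=-2
S(9) = 43/85

y_0 = S_0(0) = a_0 = 1
y_1 = S_1(0) = a_1 = -5
y_2 = S_2(0) = a_2 = -2
y_3 = S_3(0) = a_3 = 2
y_4 = S_3(2) = -2
t_q=9 is in segment 3 (τ=1); S_3(τ)=43/85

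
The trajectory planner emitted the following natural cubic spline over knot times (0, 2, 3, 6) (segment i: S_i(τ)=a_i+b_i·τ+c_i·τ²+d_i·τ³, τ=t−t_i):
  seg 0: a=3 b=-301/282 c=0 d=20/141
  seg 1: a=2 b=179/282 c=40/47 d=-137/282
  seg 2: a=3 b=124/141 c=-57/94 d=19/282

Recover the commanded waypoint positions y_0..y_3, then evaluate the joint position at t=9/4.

y_0=3 y_1=2 y_2=3 y_3=2
S(9/4) = 13261/6016

y_0 = S_0(0) = a_0 = 3
y_1 = S_1(0) = a_1 = 2
y_2 = S_2(0) = a_2 = 3
y_3 = S_2(3) = 2
t_q=9/4 is in segment 1 (τ=1/4); S_1(τ)=13261/6016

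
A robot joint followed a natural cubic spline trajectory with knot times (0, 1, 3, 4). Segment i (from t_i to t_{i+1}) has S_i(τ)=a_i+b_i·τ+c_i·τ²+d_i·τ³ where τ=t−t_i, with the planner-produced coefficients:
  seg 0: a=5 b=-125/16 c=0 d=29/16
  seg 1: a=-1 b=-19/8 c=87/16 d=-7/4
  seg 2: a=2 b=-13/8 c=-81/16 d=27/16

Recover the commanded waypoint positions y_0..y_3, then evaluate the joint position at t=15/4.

y_0 = S_0(0) = a_0 = 5
y_1 = S_1(0) = a_1 = -1
y_2 = S_2(0) = a_2 = 2
y_3 = S_2(1) = -3
t_q=15/4 is in segment 2 (τ=3/4); S_2(τ)=-1387/1024

y_0=5 y_1=-1 y_2=2 y_3=-3
S(15/4) = -1387/1024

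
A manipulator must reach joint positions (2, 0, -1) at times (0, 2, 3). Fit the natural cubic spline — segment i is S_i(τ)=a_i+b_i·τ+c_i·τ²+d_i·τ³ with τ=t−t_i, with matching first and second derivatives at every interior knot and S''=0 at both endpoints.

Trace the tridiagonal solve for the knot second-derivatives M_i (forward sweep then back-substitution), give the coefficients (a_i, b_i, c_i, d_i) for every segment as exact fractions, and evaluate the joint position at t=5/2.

  seg 0: a=2 b=-1 c=0 d=0
  seg 1: a=0 b=-1 c=0 d=0
S(5/2) = -1/2

Δ: Δ0=-1, Δ1=-1
row 1: diag=6, rhs=0; c'=1/6, d'=0
back: M1=0
M: M0=0, M1=0, M2=0
seg 0: a=2, c=M0/2=0, d=(M1−M0)/(6·2)=0, b=Δ0−h0·(2M0+M1)/6=-1
seg 1: a=0, c=M1/2=0, d=(M2−M1)/(6·1)=0, b=Δ1−h1·(2M1+M2)/6=-1
t_q=5/2 → seg 1, τ=1/2; S=0+-1·τ+0·τ²+0·τ³=-1/2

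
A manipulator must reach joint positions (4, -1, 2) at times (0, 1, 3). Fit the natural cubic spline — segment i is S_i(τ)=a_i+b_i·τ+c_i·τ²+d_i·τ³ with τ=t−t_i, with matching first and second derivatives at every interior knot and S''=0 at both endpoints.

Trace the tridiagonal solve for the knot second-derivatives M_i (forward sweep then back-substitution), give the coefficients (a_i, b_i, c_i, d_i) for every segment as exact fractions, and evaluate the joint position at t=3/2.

  seg 0: a=4 b=-73/12 c=0 d=13/12
  seg 1: a=-1 b=-17/6 c=13/4 d=-13/24
S(3/2) = -107/64

Δ: Δ0=-5, Δ1=3/2
row 1: diag=6, rhs=39; c'=1/3, d'=13/2
back: M1=13/2
M: M0=0, M1=13/2, M2=0
seg 0: a=4, c=M0/2=0, d=(M1−M0)/(6·1)=13/12, b=Δ0−h0·(2M0+M1)/6=-73/12
seg 1: a=-1, c=M1/2=13/4, d=(M2−M1)/(6·2)=-13/24, b=Δ1−h1·(2M1+M2)/6=-17/6
t_q=3/2 → seg 1, τ=1/2; S=-1+-17/6·τ+13/4·τ²+-13/24·τ³=-107/64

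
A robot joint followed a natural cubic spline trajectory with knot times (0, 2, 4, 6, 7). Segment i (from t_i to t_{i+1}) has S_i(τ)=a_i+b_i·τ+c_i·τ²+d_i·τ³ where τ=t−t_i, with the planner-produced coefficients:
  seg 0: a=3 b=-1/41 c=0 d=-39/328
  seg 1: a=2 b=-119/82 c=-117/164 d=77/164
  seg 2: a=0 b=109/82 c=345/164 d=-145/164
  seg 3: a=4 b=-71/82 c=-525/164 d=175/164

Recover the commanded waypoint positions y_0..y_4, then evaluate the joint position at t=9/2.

y_0=3 y_1=2 y_2=0 y_3=4 y_4=1
S(9/2) = 1417/1312

y_0 = S_0(0) = a_0 = 3
y_1 = S_1(0) = a_1 = 2
y_2 = S_2(0) = a_2 = 0
y_3 = S_3(0) = a_3 = 4
y_4 = S_3(1) = 1
t_q=9/2 is in segment 2 (τ=1/2); S_2(τ)=1417/1312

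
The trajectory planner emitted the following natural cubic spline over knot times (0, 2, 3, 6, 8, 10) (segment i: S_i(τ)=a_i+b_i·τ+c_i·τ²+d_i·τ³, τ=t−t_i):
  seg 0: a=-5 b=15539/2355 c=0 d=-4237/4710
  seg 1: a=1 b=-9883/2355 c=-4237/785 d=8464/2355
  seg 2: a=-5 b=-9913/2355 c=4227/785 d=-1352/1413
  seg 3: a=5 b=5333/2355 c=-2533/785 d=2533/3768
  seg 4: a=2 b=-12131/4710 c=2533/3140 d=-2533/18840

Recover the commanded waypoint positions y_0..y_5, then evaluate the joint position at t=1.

y_0 = S_0(0) = a_0 = -5
y_1 = S_1(0) = a_1 = 1
y_2 = S_2(0) = a_2 = -5
y_3 = S_3(0) = a_3 = 5
y_4 = S_4(0) = a_4 = 2
y_5 = S_4(2) = -1
t_q=1 is in segment 0 (τ=1); S_0(τ)=1097/1570

y_0=-5 y_1=1 y_2=-5 y_3=5 y_4=2 y_5=-1
S(1) = 1097/1570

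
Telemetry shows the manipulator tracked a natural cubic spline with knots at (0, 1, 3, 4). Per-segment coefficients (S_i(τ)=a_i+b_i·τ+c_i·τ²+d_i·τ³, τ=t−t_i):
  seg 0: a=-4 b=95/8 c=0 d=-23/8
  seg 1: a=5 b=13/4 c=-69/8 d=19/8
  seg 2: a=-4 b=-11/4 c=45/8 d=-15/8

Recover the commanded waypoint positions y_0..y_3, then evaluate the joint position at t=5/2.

y_0=-4 y_1=5 y_2=-4 y_3=-3
S(5/2) = -97/64

y_0 = S_0(0) = a_0 = -4
y_1 = S_1(0) = a_1 = 5
y_2 = S_2(0) = a_2 = -4
y_3 = S_2(1) = -3
t_q=5/2 is in segment 1 (τ=3/2); S_1(τ)=-97/64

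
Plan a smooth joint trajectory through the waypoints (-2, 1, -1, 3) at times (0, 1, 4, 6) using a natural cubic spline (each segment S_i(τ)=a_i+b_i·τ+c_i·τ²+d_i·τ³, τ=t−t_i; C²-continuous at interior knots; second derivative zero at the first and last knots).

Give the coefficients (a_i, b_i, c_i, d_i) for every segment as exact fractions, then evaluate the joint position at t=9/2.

Δ: Δ0=3, Δ1=-2/3, Δ2=2
row 1: diag=8, rhs=-22; c'=3/8, d'=-11/4
row 2: denom=10−3·3/8=71/8; d'=(16−3·-11/4)/(71/8)=194/71
back: M2=194/71
back: M1=-11/4−3/8·194/71=-268/71
M: M0=0, M1=-268/71, M2=194/71, M3=0
seg 0: a=-2, c=M0/2=0, d=(M1−M0)/(6·1)=-134/213, b=Δ0−h0·(2M0+M1)/6=773/213
seg 1: a=1, c=M1/2=-134/71, d=(M2−M1)/(6·3)=77/213, b=Δ1−h1·(2M1+M2)/6=371/213
seg 2: a=-1, c=M2/2=97/71, d=(M3−M2)/(6·2)=-97/426, b=Δ2−h2·(2M2+M3)/6=38/213
t_q=9/2 → seg 2, τ=1/2; S=-1+38/213·τ+97/71·τ²+-97/426·τ³=-679/1136

  seg 0: a=-2 b=773/213 c=0 d=-134/213
  seg 1: a=1 b=371/213 c=-134/71 d=77/213
  seg 2: a=-1 b=38/213 c=97/71 d=-97/426
S(9/2) = -679/1136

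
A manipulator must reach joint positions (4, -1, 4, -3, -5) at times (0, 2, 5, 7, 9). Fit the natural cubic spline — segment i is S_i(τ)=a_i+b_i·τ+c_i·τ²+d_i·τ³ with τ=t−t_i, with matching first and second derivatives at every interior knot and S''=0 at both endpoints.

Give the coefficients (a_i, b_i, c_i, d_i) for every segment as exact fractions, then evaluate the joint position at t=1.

Δ: Δ0=-5/2, Δ1=5/3, Δ2=-7/2, Δ3=-1
row 1: diag=10, rhs=25; c'=3/10, d'=5/2
row 2: denom=10−3·3/10=91/10; d'=(-31−3·5/2)/(91/10)=-55/13
row 3: denom=8−2·20/91=688/91; d'=(15−2·-55/13)/(688/91)=2135/688
back: M3=2135/688
back: M2=-55/13−20/91·2135/688=-845/172
back: M1=5/2−3/10·-845/172=1367/344
M: M0=0, M1=1367/344, M2=-845/172, M3=2135/688, M4=0
seg 0: a=4, c=M0/2=0, d=(M1−M0)/(6·2)=1367/4128, b=Δ0−h0·(2M0+M1)/6=-3947/1032
seg 1: a=-1, c=M1/2=1367/688, d=(M2−M1)/(6·3)=-1019/2064, b=Δ1−h1·(2M1+M2)/6=77/516
seg 2: a=4, c=M2/2=-845/344, d=(M3−M2)/(6·2)=5515/8256, b=Δ2−h2·(2M2+M3)/6=-2599/2064
seg 3: a=-3, c=M3/2=2135/1376, d=(M4−M3)/(6·2)=-2135/8256, b=Δ3−h3·(2M3+M4)/6=-3167/1032
t_q=1 → seg 0, τ=1; S=4+-3947/1032·τ+0·τ²+1367/4128·τ³=697/1376

  seg 0: a=4 b=-3947/1032 c=0 d=1367/4128
  seg 1: a=-1 b=77/516 c=1367/688 d=-1019/2064
  seg 2: a=4 b=-2599/2064 c=-845/344 d=5515/8256
  seg 3: a=-3 b=-3167/1032 c=2135/1376 d=-2135/8256
S(1) = 697/1376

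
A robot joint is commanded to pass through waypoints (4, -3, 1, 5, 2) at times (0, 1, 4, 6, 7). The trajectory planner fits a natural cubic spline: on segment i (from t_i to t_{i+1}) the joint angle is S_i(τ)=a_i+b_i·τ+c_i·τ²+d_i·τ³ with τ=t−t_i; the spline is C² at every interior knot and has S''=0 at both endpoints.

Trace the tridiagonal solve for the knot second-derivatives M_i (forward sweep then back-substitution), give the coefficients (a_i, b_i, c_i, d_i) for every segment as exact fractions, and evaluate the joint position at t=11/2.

  seg 0: a=4 b=-4774/591 c=0 d=637/591
  seg 1: a=-3 b=-2863/591 c=637/197 d=-694/1773
  seg 2: a=1 b=2357/591 c=-57/197 d=-833/2364
  seg 3: a=5 b=-826/591 c=-947/394 d=947/1182
S(11/2) = 32415/6304

Δ: Δ0=-7, Δ1=4/3, Δ2=2, Δ3=-3
row 1: diag=8, rhs=50; c'=3/8, d'=25/4
row 2: denom=10−3·3/8=71/8; d'=(4−3·25/4)/(71/8)=-118/71
row 3: denom=6−2·16/71=394/71; d'=(-30−2·-118/71)/(394/71)=-947/197
back: M3=-947/197
back: M2=-118/71−16/71·-947/197=-114/197
back: M1=25/4−3/8·-114/197=1274/197
M: M0=0, M1=1274/197, M2=-114/197, M3=-947/197, M4=0
seg 0: a=4, c=M0/2=0, d=(M1−M0)/(6·1)=637/591, b=Δ0−h0·(2M0+M1)/6=-4774/591
seg 1: a=-3, c=M1/2=637/197, d=(M2−M1)/(6·3)=-694/1773, b=Δ1−h1·(2M1+M2)/6=-2863/591
seg 2: a=1, c=M2/2=-57/197, d=(M3−M2)/(6·2)=-833/2364, b=Δ2−h2·(2M2+M3)/6=2357/591
seg 3: a=5, c=M3/2=-947/394, d=(M4−M3)/(6·1)=947/1182, b=Δ3−h3·(2M3+M4)/6=-826/591
t_q=11/2 → seg 2, τ=3/2; S=1+2357/591·τ+-57/197·τ²+-833/2364·τ³=32415/6304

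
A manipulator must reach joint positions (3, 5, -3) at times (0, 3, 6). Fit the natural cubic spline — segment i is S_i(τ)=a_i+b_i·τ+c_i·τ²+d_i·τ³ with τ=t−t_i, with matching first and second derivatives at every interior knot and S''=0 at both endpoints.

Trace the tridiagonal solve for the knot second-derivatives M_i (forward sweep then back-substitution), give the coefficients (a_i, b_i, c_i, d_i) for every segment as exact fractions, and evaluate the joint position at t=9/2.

Δ: Δ0=2/3, Δ1=-8/3
row 1: diag=12, rhs=-20; c'=1/4, d'=-5/3
back: M1=-5/3
M: M0=0, M1=-5/3, M2=0
seg 0: a=3, c=M0/2=0, d=(M1−M0)/(6·3)=-5/54, b=Δ0−h0·(2M0+M1)/6=3/2
seg 1: a=5, c=M1/2=-5/6, d=(M2−M1)/(6·3)=5/54, b=Δ1−h1·(2M1+M2)/6=-1
t_q=9/2 → seg 1, τ=3/2; S=5+-1·τ+-5/6·τ²+5/54·τ³=31/16

  seg 0: a=3 b=3/2 c=0 d=-5/54
  seg 1: a=5 b=-1 c=-5/6 d=5/54
S(9/2) = 31/16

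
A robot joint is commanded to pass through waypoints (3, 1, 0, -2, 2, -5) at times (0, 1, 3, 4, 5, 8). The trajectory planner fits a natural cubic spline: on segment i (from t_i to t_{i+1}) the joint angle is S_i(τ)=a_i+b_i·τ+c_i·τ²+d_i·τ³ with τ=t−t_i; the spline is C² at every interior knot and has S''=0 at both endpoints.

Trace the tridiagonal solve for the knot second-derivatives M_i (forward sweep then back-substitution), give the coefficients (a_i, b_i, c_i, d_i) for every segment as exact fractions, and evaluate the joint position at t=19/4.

  seg 0: a=3 b=-3535/1416 c=0 d=703/1416
  seg 1: a=1 b=-713/708 c=703/472 d=-875/1416
  seg 2: a=0 b=-1745/708 c=-1047/472 d=3799/1416
  seg 3: a=-2 b=1625/1416 c=344/59 d=-4217/1416
  seg 4: a=2 b=2743/708 c=-1465/472 d=1465/4248
S(19/4) = 26703/30208

Δ: Δ0=-2, Δ1=-1/2, Δ2=-2, Δ3=4, Δ4=-7/3
row 1: diag=6, rhs=9; c'=1/3, d'=3/2
row 2: denom=6−2·1/3=16/3; d'=(-9−2·3/2)/(16/3)=-9/4
row 3: denom=4−1·3/16=61/16; d'=(36−1·-9/4)/(61/16)=612/61
row 4: denom=8−1·16/61=472/61; d'=(-38−1·612/61)/(472/61)=-1465/236
back: M4=-1465/236
back: M3=612/61−16/61·-1465/236=688/59
back: M2=-9/4−3/16·688/59=-1047/236
back: M1=3/2−1/3·-1047/236=703/236
M: M0=0, M1=703/236, M2=-1047/236, M3=688/59, M4=-1465/236, M5=0
seg 0: a=3, c=M0/2=0, d=(M1−M0)/(6·1)=703/1416, b=Δ0−h0·(2M0+M1)/6=-3535/1416
seg 1: a=1, c=M1/2=703/472, d=(M2−M1)/(6·2)=-875/1416, b=Δ1−h1·(2M1+M2)/6=-713/708
seg 2: a=0, c=M2/2=-1047/472, d=(M3−M2)/(6·1)=3799/1416, b=Δ2−h2·(2M2+M3)/6=-1745/708
seg 3: a=-2, c=M3/2=344/59, d=(M4−M3)/(6·1)=-4217/1416, b=Δ3−h3·(2M3+M4)/6=1625/1416
seg 4: a=2, c=M4/2=-1465/472, d=(M5−M4)/(6·3)=1465/4248, b=Δ4−h4·(2M4+M5)/6=2743/708
t_q=19/4 → seg 3, τ=3/4; S=-2+1625/1416·τ+344/59·τ²+-4217/1416·τ³=26703/30208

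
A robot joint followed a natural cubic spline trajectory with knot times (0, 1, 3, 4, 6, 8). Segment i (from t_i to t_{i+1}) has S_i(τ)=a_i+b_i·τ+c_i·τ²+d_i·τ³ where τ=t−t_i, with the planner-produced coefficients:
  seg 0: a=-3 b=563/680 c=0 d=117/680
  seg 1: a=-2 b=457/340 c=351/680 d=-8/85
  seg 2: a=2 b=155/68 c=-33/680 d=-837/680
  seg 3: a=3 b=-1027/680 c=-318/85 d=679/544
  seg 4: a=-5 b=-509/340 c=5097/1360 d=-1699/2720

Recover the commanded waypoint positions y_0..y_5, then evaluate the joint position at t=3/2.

y_0=-3 y_1=-2 y_2=2 y_3=3 y_4=-5 y_5=2
S(3/2) = -3293/2720

y_0 = S_0(0) = a_0 = -3
y_1 = S_1(0) = a_1 = -2
y_2 = S_2(0) = a_2 = 2
y_3 = S_3(0) = a_3 = 3
y_4 = S_4(0) = a_4 = -5
y_5 = S_4(2) = 2
t_q=3/2 is in segment 1 (τ=1/2); S_1(τ)=-3293/2720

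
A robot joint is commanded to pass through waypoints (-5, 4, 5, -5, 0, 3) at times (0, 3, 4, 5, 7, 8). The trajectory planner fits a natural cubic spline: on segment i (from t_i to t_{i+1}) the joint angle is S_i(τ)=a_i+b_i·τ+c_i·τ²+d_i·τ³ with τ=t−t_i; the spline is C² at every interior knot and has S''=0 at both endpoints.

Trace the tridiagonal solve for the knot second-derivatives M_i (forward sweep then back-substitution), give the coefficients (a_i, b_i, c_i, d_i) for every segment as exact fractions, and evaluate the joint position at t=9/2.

Δ: Δ0=3, Δ1=1, Δ2=-10, Δ3=5/2, Δ4=3
row 1: diag=8, rhs=-12; c'=1/8, d'=-3/2
row 2: denom=4−1·1/8=31/8; d'=(-66−1·-3/2)/(31/8)=-516/31
row 3: denom=6−1·8/31=178/31; d'=(75−1·-516/31)/(178/31)=2841/178
row 4: denom=6−2·31/89=472/89; d'=(3−2·2841/178)/(472/89)=-1287/236
back: M4=-1287/236
back: M3=2841/178−31/89·-1287/236=4215/236
back: M2=-516/31−8/31·4215/236=-1254/59
back: M1=-3/2−1/8·-1254/59=273/236
M: M0=0, M1=273/236, M2=-1254/59, M3=4215/236, M4=-1287/236, M5=0
seg 0: a=-5, c=M0/2=0, d=(M1−M0)/(6·3)=91/1416, b=Δ0−h0·(2M0+M1)/6=1143/472
seg 1: a=4, c=M1/2=273/472, d=(M2−M1)/(6·1)=-1763/472, b=Δ1−h1·(2M1+M2)/6=981/236
seg 2: a=5, c=M2/2=-627/59, d=(M3−M2)/(6·1)=3077/472, b=Δ2−h2·(2M2+M3)/6=-2781/472
seg 3: a=-5, c=M3/2=4215/472, d=(M4−M3)/(6·2)=-917/472, b=Δ3−h3·(2M3+M4)/6=-1791/236
seg 4: a=0, c=M4/2=-1287/472, d=(M5−M4)/(6·1)=429/472, b=Δ4−h4·(2M4+M5)/6=1137/236
t_q=9/2 → seg 2, τ=1/2; S=5+-2781/472·τ+-627/59·τ²+3077/472·τ³=801/3776

  seg 0: a=-5 b=1143/472 c=0 d=91/1416
  seg 1: a=4 b=981/236 c=273/472 d=-1763/472
  seg 2: a=5 b=-2781/472 c=-627/59 d=3077/472
  seg 3: a=-5 b=-1791/236 c=4215/472 d=-917/472
  seg 4: a=0 b=1137/236 c=-1287/472 d=429/472
S(9/2) = 801/3776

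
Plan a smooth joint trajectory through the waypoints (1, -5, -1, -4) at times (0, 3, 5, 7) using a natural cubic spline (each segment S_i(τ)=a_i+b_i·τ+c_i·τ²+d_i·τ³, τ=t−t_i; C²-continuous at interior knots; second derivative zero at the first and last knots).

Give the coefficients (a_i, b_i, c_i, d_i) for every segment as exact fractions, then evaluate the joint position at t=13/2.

Δ: Δ0=-2, Δ1=2, Δ2=-3/2
row 1: diag=10, rhs=24; c'=1/5, d'=12/5
row 2: denom=8−2·1/5=38/5; d'=(-21−2·12/5)/(38/5)=-129/38
back: M2=-129/38
back: M1=12/5−1/5·-129/38=117/38
M: M0=0, M1=117/38, M2=-129/38, M3=0
seg 0: a=1, c=M0/2=0, d=(M1−M0)/(6·3)=13/76, b=Δ0−h0·(2M0+M1)/6=-269/76
seg 1: a=-5, c=M1/2=117/76, d=(M2−M1)/(6·2)=-41/76, b=Δ1−h1·(2M1+M2)/6=41/38
seg 2: a=-1, c=M2/2=-129/76, d=(M3−M2)/(6·2)=43/152, b=Δ2−h2·(2M2+M3)/6=29/38
t_q=13/2 → seg 2, τ=3/2; S=-1+29/38·τ+-129/76·τ²+43/152·τ³=-3307/1216

  seg 0: a=1 b=-269/76 c=0 d=13/76
  seg 1: a=-5 b=41/38 c=117/76 d=-41/76
  seg 2: a=-1 b=29/38 c=-129/76 d=43/152
S(13/2) = -3307/1216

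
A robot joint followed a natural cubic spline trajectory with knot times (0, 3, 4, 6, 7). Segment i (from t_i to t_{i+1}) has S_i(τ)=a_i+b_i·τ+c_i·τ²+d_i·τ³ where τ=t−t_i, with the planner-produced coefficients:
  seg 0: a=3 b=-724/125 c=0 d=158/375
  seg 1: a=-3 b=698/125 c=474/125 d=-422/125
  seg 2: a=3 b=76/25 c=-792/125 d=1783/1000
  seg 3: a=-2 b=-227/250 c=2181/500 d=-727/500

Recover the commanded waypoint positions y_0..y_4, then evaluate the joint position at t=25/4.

y_0 = S_0(0) = a_0 = 3
y_1 = S_1(0) = a_1 = -3
y_2 = S_2(0) = a_2 = 3
y_3 = S_3(0) = a_3 = -2
y_4 = S_3(1) = 0
t_q=25/4 is in segment 3 (τ=1/4); S_3(τ)=-63267/32000

y_0=3 y_1=-3 y_2=3 y_3=-2 y_4=0
S(25/4) = -63267/32000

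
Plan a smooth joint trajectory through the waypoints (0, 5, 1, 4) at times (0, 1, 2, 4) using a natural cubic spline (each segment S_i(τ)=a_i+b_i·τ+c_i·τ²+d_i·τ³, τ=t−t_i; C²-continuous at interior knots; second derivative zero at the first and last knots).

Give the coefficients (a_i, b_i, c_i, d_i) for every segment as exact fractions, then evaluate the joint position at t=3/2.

Δ: Δ0=5, Δ1=-4, Δ2=3/2
row 1: diag=4, rhs=-54; c'=1/4, d'=-27/2
row 2: denom=6−1·1/4=23/4; d'=(33−1·-27/2)/(23/4)=186/23
back: M2=186/23
back: M1=-27/2−1/4·186/23=-357/23
M: M0=0, M1=-357/23, M2=186/23, M3=0
seg 0: a=0, c=M0/2=0, d=(M1−M0)/(6·1)=-119/46, b=Δ0−h0·(2M0+M1)/6=349/46
seg 1: a=5, c=M1/2=-357/46, d=(M2−M1)/(6·1)=181/46, b=Δ1−h1·(2M1+M2)/6=-4/23
seg 2: a=1, c=M2/2=93/23, d=(M3−M2)/(6·2)=-31/46, b=Δ2−h2·(2M2+M3)/6=-179/46
t_q=3/2 → seg 1, τ=1/2; S=5+-4/23·τ+-357/46·τ²+181/46·τ³=1275/368

  seg 0: a=0 b=349/46 c=0 d=-119/46
  seg 1: a=5 b=-4/23 c=-357/46 d=181/46
  seg 2: a=1 b=-179/46 c=93/23 d=-31/46
S(3/2) = 1275/368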